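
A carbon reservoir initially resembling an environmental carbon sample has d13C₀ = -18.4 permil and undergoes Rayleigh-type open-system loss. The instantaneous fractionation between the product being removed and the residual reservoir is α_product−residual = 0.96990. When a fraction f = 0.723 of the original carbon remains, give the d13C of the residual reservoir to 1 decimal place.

Rayleigh residual: δ_res = (δ₀ + 1000)·f^(α−1) − 1000
α − 1 = -0.03010
f^(α−1) = 0.723^(-0.03010) = 1.009811
δ_res = (-18.4 + 1000) × 1.009811 − 1000 = 991.230 − 1000 = -8.77 permil

-8.8 permil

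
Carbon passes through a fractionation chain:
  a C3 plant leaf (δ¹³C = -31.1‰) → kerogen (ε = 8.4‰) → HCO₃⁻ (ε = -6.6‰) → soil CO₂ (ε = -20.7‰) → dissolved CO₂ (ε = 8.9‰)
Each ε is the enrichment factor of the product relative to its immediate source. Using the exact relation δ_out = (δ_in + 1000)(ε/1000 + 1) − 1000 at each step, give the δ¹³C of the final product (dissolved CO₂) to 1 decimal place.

step 1: δ = (-31.10 + 1000)·(8.4/1000 + 1) − 1000 = -22.96‰
step 2: δ = (-22.96 + 1000)·(-6.6/1000 + 1) − 1000 = -29.41‰
step 3: δ = (-29.41 + 1000)·(-20.7/1000 + 1) − 1000 = -49.50‰
step 4: δ = (-49.50 + 1000)·(8.9/1000 + 1) − 1000 = -41.04‰

-41.0‰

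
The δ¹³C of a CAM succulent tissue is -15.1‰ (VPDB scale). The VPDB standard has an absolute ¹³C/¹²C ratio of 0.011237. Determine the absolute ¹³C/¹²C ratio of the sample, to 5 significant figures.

0.011067

R_sample = R_standard × (δ¹³C/1000 + 1)
R_sample = 0.011237 × (-15.1/1000 + 1) = 0.011237 × 0.984900
R_sample = 0.0110673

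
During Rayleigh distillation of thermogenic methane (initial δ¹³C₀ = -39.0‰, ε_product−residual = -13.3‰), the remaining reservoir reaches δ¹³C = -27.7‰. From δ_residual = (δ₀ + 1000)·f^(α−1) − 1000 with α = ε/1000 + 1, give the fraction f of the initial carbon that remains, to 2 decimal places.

α − 1 = ε/1000 = -0.0133
(δ_res + 1000)/(δ₀ + 1000) = (-27.7 + 1000)/(-39.0 + 1000) = 972.3/961.0 = 1.011759
f = 1.011759^(1/-0.0133) = exp(ln(1.011759)/-0.0133) = exp(0.01169/-0.0133)
f = exp(-0.8789) = 0.4152

0.42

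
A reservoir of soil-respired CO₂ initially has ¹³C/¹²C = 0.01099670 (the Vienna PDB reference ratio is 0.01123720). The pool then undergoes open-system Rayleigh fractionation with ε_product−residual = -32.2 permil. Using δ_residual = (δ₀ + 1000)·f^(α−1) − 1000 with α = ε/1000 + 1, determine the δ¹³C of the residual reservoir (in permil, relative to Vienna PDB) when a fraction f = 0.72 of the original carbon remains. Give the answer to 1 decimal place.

-11.0 permil

δ₀ = (0.01099670/0.01123720 − 1)×1000 = (0.978598 − 1)×1000 = -21.402 permil
α − 1 = ε/1000 = -0.0322
f^(α−1) = 0.72^(-0.0322) = 1.010634
δ_res = (-21.402 + 1000) × 1.010634 − 1000 = 989.004 − 1000 = -11.00 permil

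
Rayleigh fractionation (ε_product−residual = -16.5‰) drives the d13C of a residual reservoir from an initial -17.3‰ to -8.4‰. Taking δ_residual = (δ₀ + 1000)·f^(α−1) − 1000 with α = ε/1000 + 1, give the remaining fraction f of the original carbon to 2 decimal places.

0.58

α − 1 = ε/1000 = -0.0165
(δ_res + 1000)/(δ₀ + 1000) = (-8.4 + 1000)/(-17.3 + 1000) = 991.6/982.7 = 1.009057
f = 1.009057^(1/-0.0165) = exp(ln(1.009057)/-0.0165) = exp(0.00902/-0.0165)
f = exp(-0.5464) = 0.5790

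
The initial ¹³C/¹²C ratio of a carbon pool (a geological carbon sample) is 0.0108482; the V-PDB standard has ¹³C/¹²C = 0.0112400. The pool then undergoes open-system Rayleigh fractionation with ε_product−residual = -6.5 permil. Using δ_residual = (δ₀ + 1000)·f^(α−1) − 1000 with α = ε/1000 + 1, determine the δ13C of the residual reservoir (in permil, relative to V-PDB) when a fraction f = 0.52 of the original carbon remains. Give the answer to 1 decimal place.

-30.7 permil

δ₀ = (0.0108482/0.0112400 − 1)×1000 = (0.965142 − 1)×1000 = -34.858 permil
α − 1 = ε/1000 = -0.0065
f^(α−1) = 0.52^(-0.0065) = 1.004260
δ_res = (-34.858 + 1000) × 1.004260 − 1000 = 969.253 − 1000 = -30.75 permil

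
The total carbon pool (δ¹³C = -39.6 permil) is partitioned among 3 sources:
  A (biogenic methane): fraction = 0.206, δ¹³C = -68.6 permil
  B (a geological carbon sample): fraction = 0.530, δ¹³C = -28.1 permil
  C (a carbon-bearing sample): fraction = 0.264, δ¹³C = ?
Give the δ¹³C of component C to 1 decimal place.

-40.1 permil

Isotope mass balance: δ_bulk = Σ fᵢ·δᵢ.
-39.6 = 0.206×(-68.6) + 0.530×(-28.1) + 0.264×δ_C
0.264·δ_C = -39.6 − (-29.025) = -10.575
δ_C = -10.575 / 0.264 = -40.06 permil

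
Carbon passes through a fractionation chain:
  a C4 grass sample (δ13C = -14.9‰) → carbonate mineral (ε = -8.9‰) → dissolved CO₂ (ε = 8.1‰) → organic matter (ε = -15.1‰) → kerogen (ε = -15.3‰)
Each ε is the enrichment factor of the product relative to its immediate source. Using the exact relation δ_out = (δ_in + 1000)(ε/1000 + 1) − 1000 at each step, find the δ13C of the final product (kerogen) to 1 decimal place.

step 1: δ = (-14.90 + 1000)·(-8.9/1000 + 1) − 1000 = -23.67‰
step 2: δ = (-23.67 + 1000)·(8.1/1000 + 1) − 1000 = -15.76‰
step 3: δ = (-15.76 + 1000)·(-15.1/1000 + 1) − 1000 = -30.62‰
step 4: δ = (-30.62 + 1000)·(-15.3/1000 + 1) − 1000 = -45.45‰

-45.5‰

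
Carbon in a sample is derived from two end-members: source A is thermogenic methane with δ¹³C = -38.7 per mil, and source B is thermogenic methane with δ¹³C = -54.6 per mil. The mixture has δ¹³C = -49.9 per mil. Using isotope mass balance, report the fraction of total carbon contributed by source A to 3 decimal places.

0.296

δ_mix = f_A·δ_A + (1 − f_A)·δ_B  ⇒  f_A = (δ_mix − δ_B)/(δ_A − δ_B)
f_A = (-49.9 − (-54.6)) / (-38.7 − (-54.6))
f_A = 4.7 / 15.9 = 0.2956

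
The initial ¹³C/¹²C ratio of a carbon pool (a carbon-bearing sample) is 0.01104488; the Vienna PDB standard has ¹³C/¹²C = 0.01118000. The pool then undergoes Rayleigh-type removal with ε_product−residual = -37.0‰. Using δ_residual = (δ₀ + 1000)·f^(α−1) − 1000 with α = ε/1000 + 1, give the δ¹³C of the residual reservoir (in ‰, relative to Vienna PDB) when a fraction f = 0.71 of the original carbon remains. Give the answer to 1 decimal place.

δ₀ = (0.01104488/0.01118000 − 1)×1000 = (0.987914 − 1)×1000 = -12.086‰
α − 1 = ε/1000 = -0.0370
f^(α−1) = 0.71^(-0.0370) = 1.012753
δ_res = (-12.086 + 1000) × 1.012753 − 1000 = 1000.513 − 1000 = 0.51‰

0.5‰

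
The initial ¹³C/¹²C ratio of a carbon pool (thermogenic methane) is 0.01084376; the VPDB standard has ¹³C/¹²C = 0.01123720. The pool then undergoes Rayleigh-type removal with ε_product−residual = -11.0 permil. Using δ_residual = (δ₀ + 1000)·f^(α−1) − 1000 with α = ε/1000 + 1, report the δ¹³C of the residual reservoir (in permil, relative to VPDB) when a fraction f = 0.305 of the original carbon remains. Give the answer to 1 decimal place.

δ₀ = (0.01084376/0.01123720 − 1)×1000 = (0.964988 − 1)×1000 = -35.012 permil
α − 1 = ε/1000 = -0.0110
f^(α−1) = 0.305^(-0.0110) = 1.013148
δ_res = (-35.012 + 1000) × 1.013148 − 1000 = 977.675 − 1000 = -22.33 permil

-22.3 permil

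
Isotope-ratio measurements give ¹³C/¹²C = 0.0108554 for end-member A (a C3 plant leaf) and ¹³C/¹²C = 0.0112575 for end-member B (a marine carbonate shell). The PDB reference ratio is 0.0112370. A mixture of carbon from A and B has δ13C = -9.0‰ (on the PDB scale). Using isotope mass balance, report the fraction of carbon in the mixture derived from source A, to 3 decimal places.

0.302

δ_A = (0.0108554/0.0112370 − 1)×1000 = (0.966041 − 1)×1000 = -33.959‰
δ_B = (0.0112575/0.0112370 − 1)×1000 = (1.001824 − 1)×1000 = 1.824‰
f_A = (δ_mix − δ_B)/(δ_A − δ_B) = (-9.0 − (1.824))/(-33.959 − (1.824))
f_A = -10.824 / -35.784 = 0.3025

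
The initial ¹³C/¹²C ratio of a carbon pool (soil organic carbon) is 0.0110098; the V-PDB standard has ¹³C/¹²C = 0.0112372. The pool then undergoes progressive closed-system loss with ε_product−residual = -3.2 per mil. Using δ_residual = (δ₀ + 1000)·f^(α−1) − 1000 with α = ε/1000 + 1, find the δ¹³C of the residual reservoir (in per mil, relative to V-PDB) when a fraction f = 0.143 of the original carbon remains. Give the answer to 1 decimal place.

δ₀ = (0.0110098/0.0112372 − 1)×1000 = (0.979764 − 1)×1000 = -20.236 per mil
α − 1 = ε/1000 = -0.0032
f^(α−1) = 0.143^(-0.0032) = 1.006243
δ_res = (-20.236 + 1000) × 1.006243 − 1000 = 985.880 − 1000 = -14.12 per mil

-14.1 per mil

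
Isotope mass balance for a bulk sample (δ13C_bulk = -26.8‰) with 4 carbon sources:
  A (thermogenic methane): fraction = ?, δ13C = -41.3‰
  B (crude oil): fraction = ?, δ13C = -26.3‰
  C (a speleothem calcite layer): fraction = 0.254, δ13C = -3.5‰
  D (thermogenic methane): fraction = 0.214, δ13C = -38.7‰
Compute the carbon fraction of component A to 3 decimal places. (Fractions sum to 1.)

Let f_A and f_B be the unknown fractions; fractions sum to 1 so f_A + f_B = 0.532.
Mass balance: Σ fᵢ·δᵢ = δ_bulk ⇒ f_A·(-41.3) + f_B·(-26.3) = -26.8 − (-9.171) = -17.629
Substitute f_B = 0.532 − f_A:
f_A·(-41.3 − -26.3) = -17.629 − 0.532×(-26.3) = -3.638
f_A = -3.638 / -15.0 = 0.2425

0.243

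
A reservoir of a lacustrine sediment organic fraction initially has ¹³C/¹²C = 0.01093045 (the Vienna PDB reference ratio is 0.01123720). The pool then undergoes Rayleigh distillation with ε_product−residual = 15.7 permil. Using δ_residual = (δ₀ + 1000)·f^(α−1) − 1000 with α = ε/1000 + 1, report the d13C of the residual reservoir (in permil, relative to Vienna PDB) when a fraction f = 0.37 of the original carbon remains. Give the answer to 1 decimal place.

δ₀ = (0.01093045/0.01123720 − 1)×1000 = (0.972702 − 1)×1000 = -27.298 permil
α − 1 = ε/1000 = 0.0157
f^(α−1) = 0.37^(0.0157) = 0.984511
δ_res = (-27.298 + 1000) × 0.984511 − 1000 = 957.637 − 1000 = -42.36 permil

-42.4 permil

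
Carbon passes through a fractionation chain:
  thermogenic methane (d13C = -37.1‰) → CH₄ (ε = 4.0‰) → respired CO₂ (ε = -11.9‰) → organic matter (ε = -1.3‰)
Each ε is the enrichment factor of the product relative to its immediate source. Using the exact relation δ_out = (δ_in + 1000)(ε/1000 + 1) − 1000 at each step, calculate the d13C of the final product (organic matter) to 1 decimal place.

-46.0‰

step 1: δ = (-37.10 + 1000)·(4.0/1000 + 1) − 1000 = -33.25‰
step 2: δ = (-33.25 + 1000)·(-11.9/1000 + 1) − 1000 = -44.75‰
step 3: δ = (-44.75 + 1000)·(-1.3/1000 + 1) − 1000 = -45.99‰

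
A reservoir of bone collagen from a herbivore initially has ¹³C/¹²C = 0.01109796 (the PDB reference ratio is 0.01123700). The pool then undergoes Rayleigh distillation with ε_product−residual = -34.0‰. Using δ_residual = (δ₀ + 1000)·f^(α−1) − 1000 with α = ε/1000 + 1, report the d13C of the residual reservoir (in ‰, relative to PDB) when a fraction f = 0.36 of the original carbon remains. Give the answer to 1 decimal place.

δ₀ = (0.01109796/0.01123700 − 1)×1000 = (0.987627 − 1)×1000 = -12.373‰
α − 1 = ε/1000 = -0.0340
f^(α−1) = 0.36^(-0.0340) = 1.035346
δ_res = (-12.373 + 1000) × 1.035346 − 1000 = 1022.536 − 1000 = 22.54‰

22.5‰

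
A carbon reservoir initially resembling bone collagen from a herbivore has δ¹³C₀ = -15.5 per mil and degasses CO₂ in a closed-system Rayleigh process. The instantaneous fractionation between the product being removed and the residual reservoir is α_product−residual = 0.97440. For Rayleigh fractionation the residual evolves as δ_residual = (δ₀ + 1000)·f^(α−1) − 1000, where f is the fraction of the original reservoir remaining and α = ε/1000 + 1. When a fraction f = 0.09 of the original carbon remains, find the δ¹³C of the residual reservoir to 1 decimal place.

Rayleigh residual: δ_res = (δ₀ + 1000)·f^(α−1) − 1000
α − 1 = -0.02560
f^(α−1) = 0.09^(-0.02560) = 1.063583
δ_res = (-15.5 + 1000) × 1.063583 − 1000 = 1047.097 − 1000 = 47.10 per mil

47.1 per mil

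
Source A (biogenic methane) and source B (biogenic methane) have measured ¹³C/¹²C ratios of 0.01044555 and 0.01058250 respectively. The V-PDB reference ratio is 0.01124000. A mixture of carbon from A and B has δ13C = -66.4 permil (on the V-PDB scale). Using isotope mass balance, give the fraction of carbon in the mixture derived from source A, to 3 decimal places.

δ_A = (0.01044555/0.01124000 − 1)×1000 = (0.929319 − 1)×1000 = -70.681 permil
δ_B = (0.01058250/0.01124000 − 1)×1000 = (0.941504 − 1)×1000 = -58.496 permil
f_A = (δ_mix − δ_B)/(δ_A − δ_B) = (-66.4 − (-58.496))/(-70.681 − (-58.496))
f_A = -7.904 / -12.184 = 0.6487

0.649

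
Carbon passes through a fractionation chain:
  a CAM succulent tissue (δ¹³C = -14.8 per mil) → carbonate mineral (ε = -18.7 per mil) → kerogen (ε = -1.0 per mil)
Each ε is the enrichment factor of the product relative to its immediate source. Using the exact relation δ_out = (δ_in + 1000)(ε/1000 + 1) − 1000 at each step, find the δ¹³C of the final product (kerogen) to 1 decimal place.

step 1: δ = (-14.80 + 1000)·(-18.7/1000 + 1) − 1000 = -33.22 per mil
step 2: δ = (-33.22 + 1000)·(-1.0/1000 + 1) − 1000 = -34.19 per mil

-34.2 per mil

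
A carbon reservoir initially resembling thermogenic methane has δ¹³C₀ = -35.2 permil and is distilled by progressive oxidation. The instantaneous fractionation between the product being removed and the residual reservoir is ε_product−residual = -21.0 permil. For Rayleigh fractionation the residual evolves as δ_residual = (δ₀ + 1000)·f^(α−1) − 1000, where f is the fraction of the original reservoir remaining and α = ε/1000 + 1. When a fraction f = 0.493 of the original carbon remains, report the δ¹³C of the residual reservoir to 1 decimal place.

Rayleigh residual: δ_res = (δ₀ + 1000)·f^(α−1) − 1000
α = ε/1000 + 1 = 0.97900, so α − 1 = -0.02100
f^(α−1) = 0.493^(-0.02100) = 1.014963
δ_res = (-35.2 + 1000) × 1.014963 − 1000 = 979.236 − 1000 = -20.76 permil

-20.8 permil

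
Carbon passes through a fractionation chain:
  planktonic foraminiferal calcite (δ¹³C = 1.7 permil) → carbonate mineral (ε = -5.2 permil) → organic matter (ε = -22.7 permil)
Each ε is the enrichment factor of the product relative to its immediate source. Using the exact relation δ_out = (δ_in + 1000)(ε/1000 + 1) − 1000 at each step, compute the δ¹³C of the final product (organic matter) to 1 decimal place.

-26.1 permil

step 1: δ = (1.70 + 1000)·(-5.2/1000 + 1) − 1000 = -3.51 permil
step 2: δ = (-3.51 + 1000)·(-22.7/1000 + 1) − 1000 = -26.13 permil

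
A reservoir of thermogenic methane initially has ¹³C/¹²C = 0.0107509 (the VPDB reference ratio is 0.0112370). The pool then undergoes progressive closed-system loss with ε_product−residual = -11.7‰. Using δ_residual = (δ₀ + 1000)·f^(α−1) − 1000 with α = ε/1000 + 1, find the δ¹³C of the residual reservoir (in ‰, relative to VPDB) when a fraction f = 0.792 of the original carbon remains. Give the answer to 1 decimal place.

δ₀ = (0.0107509/0.0112370 − 1)×1000 = (0.956741 − 1)×1000 = -43.259‰
α − 1 = ε/1000 = -0.0117
f^(α−1) = 0.792^(-0.0117) = 1.002732
δ_res = (-43.259 + 1000) × 1.002732 − 1000 = 959.355 − 1000 = -40.64‰

-40.6‰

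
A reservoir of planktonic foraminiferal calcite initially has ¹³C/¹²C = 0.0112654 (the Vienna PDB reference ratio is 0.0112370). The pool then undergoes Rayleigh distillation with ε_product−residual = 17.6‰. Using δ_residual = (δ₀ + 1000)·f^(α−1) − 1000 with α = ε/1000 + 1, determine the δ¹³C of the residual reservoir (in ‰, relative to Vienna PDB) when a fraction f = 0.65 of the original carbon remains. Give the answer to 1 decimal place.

-5.0‰

δ₀ = (0.0112654/0.0112370 − 1)×1000 = (1.002527 − 1)×1000 = 2.527‰
α − 1 = ε/1000 = 0.0176
f^(α−1) = 0.65^(0.0176) = 0.992447
δ_res = (2.527 + 1000) × 0.992447 − 1000 = 994.955 − 1000 = -5.04‰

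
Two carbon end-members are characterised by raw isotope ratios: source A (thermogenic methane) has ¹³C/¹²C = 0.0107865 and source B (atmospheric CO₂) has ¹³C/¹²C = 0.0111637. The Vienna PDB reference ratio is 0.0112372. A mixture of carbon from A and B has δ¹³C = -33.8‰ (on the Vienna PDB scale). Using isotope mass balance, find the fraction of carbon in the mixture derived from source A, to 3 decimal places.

δ_A = (0.0107865/0.0112372 − 1)×1000 = (0.959892 − 1)×1000 = -40.108‰
δ_B = (0.0111637/0.0112372 − 1)×1000 = (0.993459 − 1)×1000 = -6.541‰
f_A = (δ_mix − δ_B)/(δ_A − δ_B) = (-33.8 − (-6.541))/(-40.108 − (-6.541))
f_A = -27.259 / -33.567 = 0.8121

0.812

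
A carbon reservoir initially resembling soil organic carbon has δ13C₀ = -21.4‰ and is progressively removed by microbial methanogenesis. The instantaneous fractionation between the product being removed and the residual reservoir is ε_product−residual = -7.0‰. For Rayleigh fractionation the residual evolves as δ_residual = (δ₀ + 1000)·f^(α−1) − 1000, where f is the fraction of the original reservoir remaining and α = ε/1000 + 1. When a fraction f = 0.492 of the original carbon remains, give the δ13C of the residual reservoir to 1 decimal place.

-16.5‰

Rayleigh residual: δ_res = (δ₀ + 1000)·f^(α−1) − 1000
α = ε/1000 + 1 = 0.99300, so α − 1 = -0.00700
f^(α−1) = 0.492^(-0.00700) = 1.004977
δ_res = (-21.4 + 1000) × 1.004977 − 1000 = 983.471 − 1000 = -16.53‰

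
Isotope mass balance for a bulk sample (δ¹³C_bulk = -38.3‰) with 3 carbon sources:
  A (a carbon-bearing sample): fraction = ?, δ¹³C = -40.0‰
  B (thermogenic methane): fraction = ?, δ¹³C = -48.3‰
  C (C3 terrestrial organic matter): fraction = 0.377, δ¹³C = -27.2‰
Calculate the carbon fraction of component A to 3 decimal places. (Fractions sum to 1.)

Let f_A and f_B be the unknown fractions; fractions sum to 1 so f_A + f_B = 0.623.
Mass balance: Σ fᵢ·δᵢ = δ_bulk ⇒ f_A·(-40.0) + f_B·(-48.3) = -38.3 − (-10.254) = -28.046
Substitute f_B = 0.623 − f_A:
f_A·(-40.0 − -48.3) = -28.046 − 0.623×(-48.3) = 2.045
f_A = 2.045 / 8.3 = 0.2464

0.246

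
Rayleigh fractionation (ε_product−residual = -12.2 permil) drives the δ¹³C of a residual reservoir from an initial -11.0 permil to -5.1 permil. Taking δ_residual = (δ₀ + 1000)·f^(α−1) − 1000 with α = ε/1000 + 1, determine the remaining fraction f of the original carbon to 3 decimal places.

α − 1 = ε/1000 = -0.0122
(δ_res + 1000)/(δ₀ + 1000) = (-5.1 + 1000)/(-11.0 + 1000) = 994.9/989.0 = 1.005966
f = 1.005966^(1/-0.0122) = exp(ln(1.005966)/-0.0122) = exp(0.00595/-0.0122)
f = exp(-0.4875) = 0.6141

0.614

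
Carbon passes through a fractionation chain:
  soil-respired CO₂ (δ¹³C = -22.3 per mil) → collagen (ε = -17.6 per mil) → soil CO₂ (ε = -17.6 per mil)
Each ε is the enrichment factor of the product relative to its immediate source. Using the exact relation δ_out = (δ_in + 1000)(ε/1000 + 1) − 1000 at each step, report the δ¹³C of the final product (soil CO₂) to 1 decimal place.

step 1: δ = (-22.30 + 1000)·(-17.6/1000 + 1) − 1000 = -39.51 per mil
step 2: δ = (-39.51 + 1000)·(-17.6/1000 + 1) − 1000 = -56.41 per mil

-56.4 per mil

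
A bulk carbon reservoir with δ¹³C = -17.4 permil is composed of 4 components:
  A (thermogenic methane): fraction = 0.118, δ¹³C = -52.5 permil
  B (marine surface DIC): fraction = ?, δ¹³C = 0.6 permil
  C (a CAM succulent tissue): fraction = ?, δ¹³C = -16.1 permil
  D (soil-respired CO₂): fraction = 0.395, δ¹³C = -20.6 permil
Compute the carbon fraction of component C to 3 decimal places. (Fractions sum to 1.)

Let f_C and f_B be the unknown fractions; fractions sum to 1 so f_C + f_B = 0.487.
Mass balance: Σ fᵢ·δᵢ = δ_bulk ⇒ f_C·(-16.1) + f_B·(0.6) = -17.4 − (-14.332) = -3.068
Substitute f_B = 0.487 − f_C:
f_C·(-16.1 − 0.6) = -3.068 − 0.487×(0.6) = -3.360
f_C = -3.360 / -16.7 = 0.2012

0.201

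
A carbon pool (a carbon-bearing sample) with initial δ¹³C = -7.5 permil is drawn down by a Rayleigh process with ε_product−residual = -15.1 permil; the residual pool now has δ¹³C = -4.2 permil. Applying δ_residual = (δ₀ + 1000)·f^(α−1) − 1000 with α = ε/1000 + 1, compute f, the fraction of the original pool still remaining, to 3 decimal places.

0.803

α − 1 = ε/1000 = -0.0151
(δ_res + 1000)/(δ₀ + 1000) = (-4.2 + 1000)/(-7.5 + 1000) = 995.8/992.5 = 1.003325
f = 1.003325^(1/-0.0151) = exp(ln(1.003325)/-0.0151) = exp(0.00332/-0.0151)
f = exp(-0.2198) = 0.8027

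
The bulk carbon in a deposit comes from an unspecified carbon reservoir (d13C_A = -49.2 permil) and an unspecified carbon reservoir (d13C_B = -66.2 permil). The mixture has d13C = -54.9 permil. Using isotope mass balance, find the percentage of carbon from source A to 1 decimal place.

66.5%

δ_mix = f_A·δ_A + (1 − f_A)·δ_B  ⇒  f_A = (δ_mix − δ_B)/(δ_A − δ_B)
f_A = (-54.9 − (-66.2)) / (-49.2 − (-66.2))
f_A = 11.3 / 17.0 = 0.6647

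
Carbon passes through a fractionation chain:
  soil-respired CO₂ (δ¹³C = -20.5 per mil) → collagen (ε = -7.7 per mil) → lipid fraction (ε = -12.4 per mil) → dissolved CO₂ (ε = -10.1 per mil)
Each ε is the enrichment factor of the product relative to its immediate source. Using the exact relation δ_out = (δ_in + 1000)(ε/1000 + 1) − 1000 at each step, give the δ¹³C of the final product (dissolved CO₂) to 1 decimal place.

-49.8 per mil

step 1: δ = (-20.50 + 1000)·(-7.7/1000 + 1) − 1000 = -28.04 per mil
step 2: δ = (-28.04 + 1000)·(-12.4/1000 + 1) − 1000 = -40.09 per mil
step 3: δ = (-40.09 + 1000)·(-10.1/1000 + 1) − 1000 = -49.79 per mil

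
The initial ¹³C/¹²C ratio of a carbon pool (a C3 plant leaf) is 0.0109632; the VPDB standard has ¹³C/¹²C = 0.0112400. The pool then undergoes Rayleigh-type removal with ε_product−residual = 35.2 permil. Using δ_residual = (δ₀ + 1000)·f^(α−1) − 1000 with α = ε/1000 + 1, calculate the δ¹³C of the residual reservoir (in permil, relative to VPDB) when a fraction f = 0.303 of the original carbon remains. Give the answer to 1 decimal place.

δ₀ = (0.0109632/0.0112400 − 1)×1000 = (0.975374 − 1)×1000 = -24.626 permil
α − 1 = ε/1000 = 0.0352
f^(α−1) = 0.303^(0.0352) = 0.958841
δ_res = (-24.626 + 1000) × 0.958841 − 1000 = 935.229 − 1000 = -64.77 permil

-64.8 permil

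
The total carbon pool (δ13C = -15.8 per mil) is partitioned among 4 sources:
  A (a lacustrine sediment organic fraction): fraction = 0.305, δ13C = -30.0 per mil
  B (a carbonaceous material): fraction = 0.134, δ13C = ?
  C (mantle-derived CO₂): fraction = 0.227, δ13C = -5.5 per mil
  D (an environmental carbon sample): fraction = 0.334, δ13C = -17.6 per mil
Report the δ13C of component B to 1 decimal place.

Isotope mass balance: δ_bulk = Σ fᵢ·δᵢ.
-15.8 = 0.305×(-30.0) + 0.134×δ_B + 0.227×(-5.5) + 0.334×(-17.6)
0.134·δ_B = -15.8 − (-16.277) = 0.477
δ_B = 0.477 / 0.134 = 3.56 per mil

3.6 per mil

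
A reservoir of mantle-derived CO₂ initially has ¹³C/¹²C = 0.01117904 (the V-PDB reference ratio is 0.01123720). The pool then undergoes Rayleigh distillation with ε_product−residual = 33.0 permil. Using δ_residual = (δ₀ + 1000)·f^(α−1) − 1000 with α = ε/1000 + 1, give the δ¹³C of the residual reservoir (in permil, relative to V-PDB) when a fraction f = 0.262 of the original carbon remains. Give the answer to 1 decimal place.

δ₀ = (0.01117904/0.01123720 − 1)×1000 = (0.994824 − 1)×1000 = -5.176 permil
α − 1 = ε/1000 = 0.0330
f^(α−1) = 0.262^(0.0330) = 0.956762
δ_res = (-5.176 + 1000) × 0.956762 − 1000 = 951.810 − 1000 = -48.19 permil

-48.2 permil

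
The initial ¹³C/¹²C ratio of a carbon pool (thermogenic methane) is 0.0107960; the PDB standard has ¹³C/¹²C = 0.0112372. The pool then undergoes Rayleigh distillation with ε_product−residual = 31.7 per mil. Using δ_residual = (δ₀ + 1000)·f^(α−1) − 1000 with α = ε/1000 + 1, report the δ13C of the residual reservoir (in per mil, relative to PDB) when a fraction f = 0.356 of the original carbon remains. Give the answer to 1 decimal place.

δ₀ = (0.0107960/0.0112372 − 1)×1000 = (0.960738 − 1)×1000 = -39.262 per mil
α − 1 = ε/1000 = 0.0317
f^(α−1) = 0.356^(0.0317) = 0.967790
δ_res = (-39.262 + 1000) × 0.967790 − 1000 = 929.792 − 1000 = -70.21 per mil

-70.2 per mil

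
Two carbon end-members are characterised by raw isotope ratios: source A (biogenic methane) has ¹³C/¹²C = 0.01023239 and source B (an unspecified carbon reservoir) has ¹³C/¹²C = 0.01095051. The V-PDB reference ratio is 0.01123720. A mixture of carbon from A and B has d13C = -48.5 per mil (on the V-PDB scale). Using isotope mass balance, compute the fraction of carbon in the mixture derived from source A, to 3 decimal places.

0.360

δ_A = (0.01023239/0.01123720 − 1)×1000 = (0.910582 − 1)×1000 = -89.418 per mil
δ_B = (0.01095051/0.01123720 − 1)×1000 = (0.974487 − 1)×1000 = -25.513 per mil
f_A = (δ_mix − δ_B)/(δ_A − δ_B) = (-48.5 − (-25.513))/(-89.418 − (-25.513))
f_A = -22.987 / -63.906 = 0.3597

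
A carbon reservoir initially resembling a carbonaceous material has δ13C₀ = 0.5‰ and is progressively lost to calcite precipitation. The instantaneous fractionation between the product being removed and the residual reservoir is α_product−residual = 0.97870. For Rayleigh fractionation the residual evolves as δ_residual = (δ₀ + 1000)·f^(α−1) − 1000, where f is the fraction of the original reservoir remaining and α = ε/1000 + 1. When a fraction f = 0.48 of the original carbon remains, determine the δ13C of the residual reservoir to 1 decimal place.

16.3‰

Rayleigh residual: δ_res = (δ₀ + 1000)·f^(α−1) − 1000
α − 1 = -0.02130
f^(α−1) = 0.48^(-0.02130) = 1.015756
δ_res = (0.5 + 1000) × 1.015756 − 1000 = 1016.264 − 1000 = 16.26‰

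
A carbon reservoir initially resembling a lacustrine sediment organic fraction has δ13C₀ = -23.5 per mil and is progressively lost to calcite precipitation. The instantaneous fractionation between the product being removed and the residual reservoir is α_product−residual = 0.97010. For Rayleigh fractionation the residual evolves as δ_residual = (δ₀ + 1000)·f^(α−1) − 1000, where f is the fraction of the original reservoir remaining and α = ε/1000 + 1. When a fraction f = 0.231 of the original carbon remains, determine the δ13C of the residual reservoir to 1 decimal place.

Rayleigh residual: δ_res = (δ₀ + 1000)·f^(α−1) − 1000
α − 1 = -0.02990
f^(α−1) = 0.231^(-0.02990) = 1.044788
δ_res = (-23.5 + 1000) × 1.044788 − 1000 = 1020.235 − 1000 = 20.24 per mil

20.2 per mil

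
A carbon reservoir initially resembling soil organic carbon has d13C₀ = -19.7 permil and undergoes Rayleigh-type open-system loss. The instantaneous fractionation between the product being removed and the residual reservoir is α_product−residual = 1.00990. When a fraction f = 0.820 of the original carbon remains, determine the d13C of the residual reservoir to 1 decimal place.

-21.6 permil

Rayleigh residual: δ_res = (δ₀ + 1000)·f^(α−1) − 1000
α − 1 = 0.00990
f^(α−1) = 0.820^(0.00990) = 0.998037
δ_res = (-19.7 + 1000) × 0.998037 − 1000 = 978.376 − 1000 = -21.62 permil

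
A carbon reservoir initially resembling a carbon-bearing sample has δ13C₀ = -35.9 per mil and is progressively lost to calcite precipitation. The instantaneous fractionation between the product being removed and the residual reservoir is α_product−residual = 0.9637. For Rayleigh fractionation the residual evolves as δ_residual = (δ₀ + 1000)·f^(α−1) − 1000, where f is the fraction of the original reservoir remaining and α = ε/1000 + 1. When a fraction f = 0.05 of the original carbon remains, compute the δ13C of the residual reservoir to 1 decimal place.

Rayleigh residual: δ_res = (δ₀ + 1000)·f^(α−1) − 1000
α − 1 = -0.03630
f^(α−1) = 0.05^(-0.03630) = 1.114878
δ_res = (-35.9 + 1000) × 1.114878 − 1000 = 1074.854 − 1000 = 74.85 per mil

74.9 per mil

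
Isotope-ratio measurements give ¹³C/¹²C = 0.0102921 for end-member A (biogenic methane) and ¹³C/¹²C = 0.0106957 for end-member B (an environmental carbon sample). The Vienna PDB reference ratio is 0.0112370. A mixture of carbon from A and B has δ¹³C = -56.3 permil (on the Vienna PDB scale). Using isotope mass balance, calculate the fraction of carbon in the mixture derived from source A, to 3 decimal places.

0.226

δ_A = (0.0102921/0.0112370 − 1)×1000 = (0.915912 − 1)×1000 = -84.088 permil
δ_B = (0.0106957/0.0112370 − 1)×1000 = (0.951829 − 1)×1000 = -48.171 permil
f_A = (δ_mix − δ_B)/(δ_A − δ_B) = (-56.3 − (-48.171))/(-84.088 − (-48.171))
f_A = -8.129 / -35.917 = 0.2263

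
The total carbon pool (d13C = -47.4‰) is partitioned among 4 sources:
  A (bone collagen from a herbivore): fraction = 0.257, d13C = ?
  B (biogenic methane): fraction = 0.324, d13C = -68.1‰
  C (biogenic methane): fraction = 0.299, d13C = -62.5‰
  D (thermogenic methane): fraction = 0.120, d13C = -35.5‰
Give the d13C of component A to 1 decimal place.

-9.3‰

Isotope mass balance: δ_bulk = Σ fᵢ·δᵢ.
-47.4 = 0.257×δ_A + 0.324×(-68.1) + 0.299×(-62.5) + 0.120×(-35.5)
0.257·δ_A = -47.4 − (-45.012) = -2.388
δ_A = -2.388 / 0.257 = -9.29‰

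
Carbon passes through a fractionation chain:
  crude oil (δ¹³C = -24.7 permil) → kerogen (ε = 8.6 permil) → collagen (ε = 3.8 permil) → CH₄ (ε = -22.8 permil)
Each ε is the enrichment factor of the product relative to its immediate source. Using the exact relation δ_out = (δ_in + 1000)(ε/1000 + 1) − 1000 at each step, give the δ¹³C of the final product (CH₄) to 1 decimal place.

step 1: δ = (-24.70 + 1000)·(8.6/1000 + 1) − 1000 = -16.31 permil
step 2: δ = (-16.31 + 1000)·(3.8/1000 + 1) − 1000 = -12.57 permil
step 3: δ = (-12.57 + 1000)·(-22.8/1000 + 1) − 1000 = -35.09 permil

-35.1 permil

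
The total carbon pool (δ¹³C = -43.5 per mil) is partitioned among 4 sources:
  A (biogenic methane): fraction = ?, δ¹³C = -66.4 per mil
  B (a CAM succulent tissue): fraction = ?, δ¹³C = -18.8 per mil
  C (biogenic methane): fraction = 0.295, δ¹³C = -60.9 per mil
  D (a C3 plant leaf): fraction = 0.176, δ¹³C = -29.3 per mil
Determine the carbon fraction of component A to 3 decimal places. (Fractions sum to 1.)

0.219

Let f_A and f_B be the unknown fractions; fractions sum to 1 so f_A + f_B = 0.529.
Mass balance: Σ fᵢ·δᵢ = δ_bulk ⇒ f_A·(-66.4) + f_B·(-18.8) = -43.5 − (-23.122) = -20.378
Substitute f_B = 0.529 − f_A:
f_A·(-66.4 − -18.8) = -20.378 − 0.529×(-18.8) = -10.432
f_A = -10.432 / -47.6 = 0.2192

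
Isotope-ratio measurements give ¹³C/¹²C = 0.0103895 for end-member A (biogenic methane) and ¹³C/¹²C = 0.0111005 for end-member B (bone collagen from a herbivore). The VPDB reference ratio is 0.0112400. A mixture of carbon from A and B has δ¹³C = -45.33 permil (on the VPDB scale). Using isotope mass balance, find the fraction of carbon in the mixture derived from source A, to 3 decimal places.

δ_A = (0.0103895/0.0112400 − 1)×1000 = (0.924333 − 1)×1000 = -75.667 permil
δ_B = (0.0111005/0.0112400 − 1)×1000 = (0.987589 − 1)×1000 = -12.411 permil
f_A = (δ_mix − δ_B)/(δ_A − δ_B) = (-45.33 − (-12.411))/(-75.667 − (-12.411))
f_A = -32.919 / -63.256 = 0.5204

0.520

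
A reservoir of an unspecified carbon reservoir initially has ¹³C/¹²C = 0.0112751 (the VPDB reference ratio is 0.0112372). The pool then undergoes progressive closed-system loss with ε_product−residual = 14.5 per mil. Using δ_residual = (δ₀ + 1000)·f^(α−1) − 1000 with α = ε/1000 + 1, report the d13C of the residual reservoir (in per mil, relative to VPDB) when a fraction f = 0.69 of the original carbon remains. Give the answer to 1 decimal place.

-2.0 per mil

δ₀ = (0.0112751/0.0112372 − 1)×1000 = (1.003373 − 1)×1000 = 3.373 per mil
α − 1 = ε/1000 = 0.0145
f^(α−1) = 0.69^(0.0145) = 0.994634
δ_res = (3.373 + 1000) × 0.994634 − 1000 = 997.989 − 1000 = -2.01 per mil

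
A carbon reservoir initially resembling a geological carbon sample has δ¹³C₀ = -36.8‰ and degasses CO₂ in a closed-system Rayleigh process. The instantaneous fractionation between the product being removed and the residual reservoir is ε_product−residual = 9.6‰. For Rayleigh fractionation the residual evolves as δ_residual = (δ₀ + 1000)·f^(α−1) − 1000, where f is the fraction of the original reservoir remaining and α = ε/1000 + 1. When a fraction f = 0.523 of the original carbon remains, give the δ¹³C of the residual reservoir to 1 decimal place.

-42.8‰

Rayleigh residual: δ_res = (δ₀ + 1000)·f^(α−1) − 1000
α = ε/1000 + 1 = 1.00960, so α − 1 = 0.00960
f^(α−1) = 0.523^(0.00960) = 0.993797
δ_res = (-36.8 + 1000) × 0.993797 − 1000 = 957.225 − 1000 = -42.77‰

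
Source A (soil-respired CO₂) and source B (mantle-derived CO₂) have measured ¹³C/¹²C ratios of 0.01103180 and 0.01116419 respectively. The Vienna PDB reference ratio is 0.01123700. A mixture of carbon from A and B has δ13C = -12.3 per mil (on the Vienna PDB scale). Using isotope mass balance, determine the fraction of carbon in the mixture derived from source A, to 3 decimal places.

δ_A = (0.01103180/0.01123700 − 1)×1000 = (0.981739 − 1)×1000 = -18.261 per mil
δ_B = (0.01116419/0.01123700 − 1)×1000 = (0.993521 − 1)×1000 = -6.479 per mil
f_A = (δ_mix − δ_B)/(δ_A − δ_B) = (-12.3 − (-6.479))/(-18.261 − (-6.479))
f_A = -5.821 / -11.782 = 0.4940

0.494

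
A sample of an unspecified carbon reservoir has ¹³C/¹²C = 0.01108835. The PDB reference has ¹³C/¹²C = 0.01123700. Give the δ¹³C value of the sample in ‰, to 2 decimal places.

-13.23‰

δ¹³C = (R_sample / R_standard − 1) × 1000
R_sample / R_standard = 0.01108835 / 0.01123700 = 0.986771
δ¹³C = (0.986771 − 1) × 1000 = -13.229‰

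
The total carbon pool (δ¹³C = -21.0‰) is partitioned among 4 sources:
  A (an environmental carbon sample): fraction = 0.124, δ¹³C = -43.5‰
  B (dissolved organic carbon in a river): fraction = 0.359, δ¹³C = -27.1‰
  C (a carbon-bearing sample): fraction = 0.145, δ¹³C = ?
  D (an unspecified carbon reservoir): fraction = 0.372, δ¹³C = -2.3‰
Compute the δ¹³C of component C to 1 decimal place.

Isotope mass balance: δ_bulk = Σ fᵢ·δᵢ.
-21.0 = 0.124×(-43.5) + 0.359×(-27.1) + 0.145×δ_C + 0.372×(-2.3)
0.145·δ_C = -21.0 − (-15.979) = -5.021
δ_C = -5.021 / 0.145 = -34.63‰

-34.6‰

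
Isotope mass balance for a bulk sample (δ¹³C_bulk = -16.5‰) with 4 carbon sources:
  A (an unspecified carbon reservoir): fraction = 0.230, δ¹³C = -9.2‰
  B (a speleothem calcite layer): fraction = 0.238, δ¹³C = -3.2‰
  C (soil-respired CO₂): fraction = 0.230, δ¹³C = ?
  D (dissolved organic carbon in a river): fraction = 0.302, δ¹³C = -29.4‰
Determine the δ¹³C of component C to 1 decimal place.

-20.6‰

Isotope mass balance: δ_bulk = Σ fᵢ·δᵢ.
-16.5 = 0.230×(-9.2) + 0.238×(-3.2) + 0.230×δ_C + 0.302×(-29.4)
0.230·δ_C = -16.5 − (-11.756) = -4.744
δ_C = -4.744 / 0.230 = -20.62‰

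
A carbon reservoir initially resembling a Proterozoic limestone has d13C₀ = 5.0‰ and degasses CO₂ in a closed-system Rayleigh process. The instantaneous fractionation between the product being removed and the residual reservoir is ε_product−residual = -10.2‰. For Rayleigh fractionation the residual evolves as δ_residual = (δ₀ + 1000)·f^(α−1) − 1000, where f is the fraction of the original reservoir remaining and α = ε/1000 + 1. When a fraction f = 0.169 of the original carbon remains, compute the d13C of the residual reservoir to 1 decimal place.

Rayleigh residual: δ_res = (δ₀ + 1000)·f^(α−1) − 1000
α = ε/1000 + 1 = 0.98980, so α − 1 = -0.01020
f^(α−1) = 0.169^(-0.01020) = 1.018300
δ_res = (5.0 + 1000) × 1.018300 − 1000 = 1023.391 − 1000 = 23.39‰

23.4‰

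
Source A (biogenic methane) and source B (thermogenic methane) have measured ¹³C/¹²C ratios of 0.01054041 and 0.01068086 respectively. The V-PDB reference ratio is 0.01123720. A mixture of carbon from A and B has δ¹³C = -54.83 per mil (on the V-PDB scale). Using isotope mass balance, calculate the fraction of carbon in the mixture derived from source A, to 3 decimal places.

0.426

δ_A = (0.01054041/0.01123720 − 1)×1000 = (0.937993 − 1)×1000 = -62.007 per mil
δ_B = (0.01068086/0.01123720 − 1)×1000 = (0.950491 − 1)×1000 = -49.509 per mil
f_A = (δ_mix − δ_B)/(δ_A − δ_B) = (-54.83 − (-49.509))/(-62.007 − (-49.509))
f_A = -5.321 / -12.499 = 0.4257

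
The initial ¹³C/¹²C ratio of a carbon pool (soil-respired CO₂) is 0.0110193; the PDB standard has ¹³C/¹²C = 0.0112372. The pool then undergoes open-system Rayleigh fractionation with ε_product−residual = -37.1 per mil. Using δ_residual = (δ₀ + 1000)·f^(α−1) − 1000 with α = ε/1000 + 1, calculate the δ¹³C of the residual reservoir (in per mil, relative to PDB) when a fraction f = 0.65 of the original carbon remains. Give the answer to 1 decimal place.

δ₀ = (0.0110193/0.0112372 − 1)×1000 = (0.980609 − 1)×1000 = -19.391 per mil
α − 1 = ε/1000 = -0.0371
f^(α−1) = 0.65^(-0.0371) = 1.016110
δ_res = (-19.391 + 1000) × 1.016110 − 1000 = 996.407 − 1000 = -3.59 per mil

-3.6 per mil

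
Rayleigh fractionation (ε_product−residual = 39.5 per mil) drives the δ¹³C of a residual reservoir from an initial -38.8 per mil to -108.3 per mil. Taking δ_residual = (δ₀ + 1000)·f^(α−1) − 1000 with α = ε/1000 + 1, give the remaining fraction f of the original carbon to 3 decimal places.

0.150

α − 1 = ε/1000 = 0.0395
(δ_res + 1000)/(δ₀ + 1000) = (-108.3 + 1000)/(-38.8 + 1000) = 891.7/961.2 = 0.927695
f = 0.927695^(1/0.0395) = exp(ln(0.927695)/0.0395) = exp(-0.07505/0.0395)
f = exp(-1.9001) = 0.1496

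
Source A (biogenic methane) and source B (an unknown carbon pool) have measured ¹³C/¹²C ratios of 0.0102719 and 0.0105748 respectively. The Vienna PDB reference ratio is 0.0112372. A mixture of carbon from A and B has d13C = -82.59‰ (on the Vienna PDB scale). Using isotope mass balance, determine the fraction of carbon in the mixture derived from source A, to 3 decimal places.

δ_A = (0.0102719/0.0112372 − 1)×1000 = (0.914098 − 1)×1000 = -85.902‰
δ_B = (0.0105748/0.0112372 − 1)×1000 = (0.941053 − 1)×1000 = -58.947‰
f_A = (δ_mix − δ_B)/(δ_A − δ_B) = (-82.59 − (-58.947))/(-85.902 − (-58.947))
f_A = -23.643 / -26.955 = 0.8771

0.877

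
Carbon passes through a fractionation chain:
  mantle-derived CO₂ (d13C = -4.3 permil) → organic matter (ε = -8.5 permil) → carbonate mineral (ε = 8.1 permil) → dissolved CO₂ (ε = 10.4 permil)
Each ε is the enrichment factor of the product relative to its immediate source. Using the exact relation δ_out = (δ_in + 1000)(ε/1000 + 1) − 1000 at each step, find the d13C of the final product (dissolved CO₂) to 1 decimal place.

step 1: δ = (-4.30 + 1000)·(-8.5/1000 + 1) − 1000 = -12.76 permil
step 2: δ = (-12.76 + 1000)·(8.1/1000 + 1) − 1000 = -4.77 permil
step 3: δ = (-4.77 + 1000)·(10.4/1000 + 1) − 1000 = 5.58 permil

5.6 permil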